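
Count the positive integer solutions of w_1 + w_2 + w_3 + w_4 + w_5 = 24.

Substitute w'_i = w_i - 1 (so w'_i >= 0). Then sum w'_i = 24 - 5 = 19.
Stars and bars: C(19+5-1, 5-1) = C(23,4).

Final answer: C(23,4) = 8855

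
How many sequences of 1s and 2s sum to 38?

Let f(n) count the ways. The last step is size 1 or 2, so f(n) = f(n-1) + f(n-2) with f(1)=1, f(2)=2.
Iterating the recurrence: f(1)=1, f(2)=2, f(3)=3, f(4)=5, f(5)=8, f(6)=13, f(7)=21, f(8)=34, f(9)=55, f(10)=89, f(11)=144, f(12)=233, f(13)=377, f(14)=610, f(15)=987, f(16)=1597, f(17)=2584, f(18)=4181, f(19)=6765, f(20)=10946, f(21)=17711, f(22)=28657, f(23)=46368, f(24)=75025, f(25)=121393, f(26)=196418, f(27)=317811, f(28)=514229, f(29)=832040, f(30)=1346269, f(31)=2178309, f(32)=3524578, f(33)=5702887, f(34)=9227465, f(35)=14930352, f(36)=24157817, f(37)=39088169, f(38)=63245986.

Final answer: 63245986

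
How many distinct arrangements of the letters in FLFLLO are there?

Letters (F:2, L:3, O:1). Total letters: 6.
Permutations = 6!/(3! x 2!).

Final answer: 60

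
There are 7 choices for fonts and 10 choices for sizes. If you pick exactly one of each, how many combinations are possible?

By the multiplication principle: 7 x 10.

Final answer: 70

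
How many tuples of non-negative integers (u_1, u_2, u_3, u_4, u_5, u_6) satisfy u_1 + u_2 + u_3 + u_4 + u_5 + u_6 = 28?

Stars and bars with 28 stars and 5 bars:
C(28+6-1, 6-1) = C(33,5).

Final answer: C(33,5) = 237336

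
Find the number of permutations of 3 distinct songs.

The number of ways to arrange 3 distinct objects is 3!.

Final answer: 3! = 6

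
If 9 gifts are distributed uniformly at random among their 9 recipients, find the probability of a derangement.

D(n) = (n-1)(D(n-1) + D(n-2)), D(0)=1, D(1)=0.
Building up: D(2)=1, D(3)=2, D(4)=9, D(5)=44, D(6)=265, D(7)=1854, D(8)=14833, D(9)=133496.
Total arrangements: 9! = 362880.
Probability = D(9)/9! = 16687/45360.

Final answer: D(9)/9! = 133496/362880 = 0.367879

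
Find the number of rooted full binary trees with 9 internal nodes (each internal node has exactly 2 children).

The structures are counted by the Catalan number C_n. Here n = 9.
C_n = C(2n,n)/(n+1), so C_{9} = C(18,9)/10 = 48620/10.

Final answer: C_{9} = 4862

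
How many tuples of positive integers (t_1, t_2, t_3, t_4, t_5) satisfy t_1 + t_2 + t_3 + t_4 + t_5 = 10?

Substitute t'_i = t_i - 1 (so t'_i >= 0). Then sum t'_i = 10 - 5 = 5.
Stars and bars: C(5+5-1, 5-1) = C(9,4).

Final answer: C(9,4) = 126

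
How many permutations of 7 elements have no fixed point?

Derangements satisfy D(n) = (n-1)(D(n-1) + D(n-2)), starting from D(0)=1, D(1)=0.
D(2) = 1 x (0 + 1) = 1
D(3) = 2 x (1 + 0) = 2
D(4) = 3 x (2 + 1) = 9
D(5) = 4 x (9 + 2) = 44
D(6) = 5 x (44 + 9) = 265
D(7) = 6 x (D(6) + D(5)) = 6 x (265 + 44)

Final answer: D(7) = 1854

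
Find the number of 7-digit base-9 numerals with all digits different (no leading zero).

First digit: 8 (nonzero). Second: 8 (not first). Third: 7, etc.
Total: 8 x 8 x 7 x 6 x 5 x 4 x 3.

Final answer: 161280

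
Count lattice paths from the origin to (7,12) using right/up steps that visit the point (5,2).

Paths (0,0)->(5,2): C(7,2) = 21.
Paths (5,2)->(7,12): C(12,10) = 66.
By multiplication principle: 21 x 66.

Final answer: 1386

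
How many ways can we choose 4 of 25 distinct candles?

C(25,4) = 25!/(4! x (25-4)!).

Final answer: C(25,4) = 12650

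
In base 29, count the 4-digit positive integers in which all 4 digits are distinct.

First digit: 28 (nonzero). Second: 28 (not first). Third: 27, etc.
Total: 28 x 28 x 27 x 26.

Final answer: 550368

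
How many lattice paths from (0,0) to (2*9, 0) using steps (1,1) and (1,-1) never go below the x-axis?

Total monotonic paths to (9,9): C(18,9) = 48620.
Paths that cross above y=x (reflection bijection): C(18,10) = 43758.
Valid Dyck paths: 48620 - 43758.
(These counts are the Catalan numbers.)

Final answer: C_{9} = 4862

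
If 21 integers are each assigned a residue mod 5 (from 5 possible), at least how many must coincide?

There are 5 possible values for residue mod 5. With 21 integers and 5 categories, by pigeonhole: ceiling(21/5).

Final answer: 5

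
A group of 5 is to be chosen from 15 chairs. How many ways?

C(15,5) = 15!/(5! x 10!).

Final answer: \binom{15}{5} = 3003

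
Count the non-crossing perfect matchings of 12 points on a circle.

This is counted by the nth Catalan number C_n. Here n = 12/2 = 6.
Using C_0 = 1 and C_(k+1) = C_k x 2(2k+1)/(k+2), build up term by term: C_1=1, C_2=2, C_3=5, C_4=14, C_5=42, C_6=132.

Final answer: C_{6} = 132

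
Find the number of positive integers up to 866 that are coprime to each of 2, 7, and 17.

|div by 2|=433, |div by 7|=123, |div by 17|=50.
|div by 2&7|=61, |div by 2&17|=25, |div by 7&17|=7, |div by all|=3.
By inclusion-exclusion, divisible by at least one: 433+123+50-61-25-7+3 = 516.
Not divisible by any: 866 - 516.

Final answer: 350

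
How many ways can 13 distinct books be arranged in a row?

The number of ways to arrange 13 distinct objects is 13!.

Final answer: 13! = 6227020800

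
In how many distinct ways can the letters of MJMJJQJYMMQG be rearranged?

Letters (G:1, J:4, M:4, Q:2, Y:1). Total letters: 12.
Permutations = 12!/(4! x 4! x 2!).

Final answer: 415800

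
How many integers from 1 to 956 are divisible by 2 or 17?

Multiples of 2: 478. Multiples of 17: 56. Of both (lcm=34): 28.
By inclusion-exclusion: 478 + 56 - 28.

Final answer: 506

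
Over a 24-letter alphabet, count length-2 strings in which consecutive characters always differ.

First character: 24 choices. Each subsequent: 23 choices (must differ from the previous one).
Total: 24 x 23^1.

Final answer: 24 x 23^{1} = 552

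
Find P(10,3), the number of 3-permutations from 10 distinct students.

P(10,3) = 10!/(10-3)! = 10!/7!.

Final answer: P(10,3) = 720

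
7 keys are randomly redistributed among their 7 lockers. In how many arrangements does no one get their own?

D(n) = (n-1)(D(n-1) + D(n-2)), D(0)=1, D(1)=0.
D(2) = 1 x (0 + 1) = 1
D(3) = 2 x (1 + 0) = 2
D(4) = 3 x (2 + 1) = 9
D(5) = 4 x (9 + 2) = 44
D(6) = 5 x (44 + 9) = 265
D(7) = 6 x (D(6) + D(5)) = 6 x (265 + 44)

Final answer: D(7) = 1854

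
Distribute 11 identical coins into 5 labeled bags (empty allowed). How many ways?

Stars and bars: C(n+k-1, k-1) = C(15,4).

Final answer: C(15,4) = 1365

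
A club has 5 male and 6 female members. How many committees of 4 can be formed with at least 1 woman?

Sum over valid woman counts:
C(6,1)C(5,3) = 60
C(6,2)C(5,2) = 150
C(6,3)C(5,1) = 100
C(6,4)C(5,0) = 15
Total: 60 + 150 + 100 + 15.

Final answer: 325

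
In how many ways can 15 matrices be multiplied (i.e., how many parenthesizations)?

This is a standard Catalan-number count: the answer is C_n. Here n = 15 - 1 = 14.
C_n = C(2n,n)/(n+1), so C_{14} = C(28,14)/15 = 40116600/15.

Final answer: C_{14} = 2674440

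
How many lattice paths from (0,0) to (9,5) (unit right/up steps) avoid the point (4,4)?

Total paths to (9,5): C(14,5) = 2002.
Paths through (4,4): C(8,4) x C(6,1) = 420.
Avoiding (4,4): 2002 - 420.

Final answer: 1582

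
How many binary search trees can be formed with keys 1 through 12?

This is a standard Catalan-number count: the answer is C_n. Here n = 12.
C_n = (2n)!/(n!(n+1)!), so C_{12} = 24!/(12! x 13!) = C(24,12)/13 = 2704156/13.

Final answer: C_{12} = 208012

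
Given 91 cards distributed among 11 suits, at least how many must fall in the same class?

By pigeonhole with 91 objects and 11 categories: ceiling(91/11).

Final answer: 9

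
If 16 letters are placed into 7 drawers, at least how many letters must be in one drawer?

By the pigeonhole principle: ceiling(16/7).

Final answer: 3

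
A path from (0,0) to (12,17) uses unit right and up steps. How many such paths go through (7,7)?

Paths (0,0)->(7,7): C(14,7) = 3432.
Paths (7,7)->(12,17): C(15,10) = 3003.
By multiplication principle: 3432 x 3003.

Final answer: 10306296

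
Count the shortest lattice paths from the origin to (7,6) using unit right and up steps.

Each path has 7 right steps and 6 up steps in some order (13 steps total).
Choose which 6 of the 13 steps are up: C(13,6).

Final answer: C(13,6) = 1716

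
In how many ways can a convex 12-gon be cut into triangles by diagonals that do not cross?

This is a standard Catalan-number count: the answer is C_n. Here n = 12 - 2 = 10.
C_n = (2n)!/(n!(n+1)!), so C_{10} = 20!/(10! x 11!) = C(20,10)/11 = 184756/11.

Final answer: C_{10} = 16796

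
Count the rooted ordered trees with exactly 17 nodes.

The structures are counted by the Catalan number C_n. Here n = 17 - 1 = 16.
C_n = C(2n,n)/(n+1), so C_{16} = C(32,16)/17 = 601080390/17.

Final answer: C_{16} = 35357670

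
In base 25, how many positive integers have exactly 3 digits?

Leading digit: 24 options (nonzero). Other 2 digit(s): 25 options each.
Total: 24 x 25^2.

Final answer: 15000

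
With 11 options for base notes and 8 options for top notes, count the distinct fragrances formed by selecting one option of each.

By the multiplication principle: 11 x 8.

Final answer: 88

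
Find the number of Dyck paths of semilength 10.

Total monotonic paths to (10,10): C(20,10) = 184756.
By the reflection principle, paths that go above the diagonal number C(20,11) = 167960.
Valid Dyck paths: 184756 - 167960.
(Equivalently, C_{10} = C(20,10)/11 = 184756/11.)

Final answer: C_{10} = 16796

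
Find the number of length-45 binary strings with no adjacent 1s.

A valid string ends in 0 (append to any length-(n-1) valid string) or in 01 (append to any length-(n-2) valid string), so a(n) = a(n-1) + a(n-2) with a(1)=2, a(2)=3.
Building up term by term: a(1)=2, a(2)=3, a(3)=5, a(4)=8, a(5)=13, a(6)=21, a(7)=34, a(8)=55, a(9)=89, a(10)=144, a(11)=233, a(12)=377, a(13)=610, a(14)=987, a(15)=1597, a(16)=2584, a(17)=4181, a(18)=6765, a(19)=10946, a(20)=17711, a(21)=28657, a(22)=46368, a(23)=75025, a(24)=121393, a(25)=196418, a(26)=317811, a(27)=514229, a(28)=832040, a(29)=1346269, a(30)=2178309, a(31)=3524578, a(32)=5702887, a(33)=9227465, a(34)=14930352, a(35)=24157817, a(36)=39088169, a(37)=63245986, a(38)=102334155, a(39)=165580141, a(40)=267914296, a(41)=433494437, a(42)=701408733, a(43)=1134903170, a(44)=1836311903, a(45)=2971215073.

Final answer: 2971215073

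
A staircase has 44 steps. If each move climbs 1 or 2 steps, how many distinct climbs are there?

Let f(n) be the number of climbs. Removing the last move (1 or 2 steps) gives f(n) = f(n-1) + f(n-2); base cases f(1)=1, f(2)=2.
Building up term by term: f(1)=1, f(2)=2, f(3)=3, f(4)=5, f(5)=8, f(6)=13, f(7)=21, f(8)=34, f(9)=55, f(10)=89, f(11)=144, f(12)=233, f(13)=377, f(14)=610, f(15)=987, f(16)=1597, f(17)=2584, f(18)=4181, f(19)=6765, f(20)=10946, f(21)=17711, f(22)=28657, f(23)=46368, f(24)=75025, f(25)=121393, f(26)=196418, f(27)=317811, f(28)=514229, f(29)=832040, f(30)=1346269, f(31)=2178309, f(32)=3524578, f(33)=5702887, f(34)=9227465, f(35)=14930352, f(36)=24157817, f(37)=39088169, f(38)=63245986, f(39)=102334155, f(40)=165580141, f(41)=267914296, f(42)=433494437, f(43)=701408733, f(44)=1134903170.

Final answer: 1134903170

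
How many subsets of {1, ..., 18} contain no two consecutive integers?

Condition on whether n belongs to the subset: if not, any valid subset of {1, ..., n-1} works (a(n-1)); if so, n-1 is excluded and the rest is a valid subset of {1, ..., n-2} (a(n-2)). Hence a(n) = a(n-1) + a(n-2), a(1)=2, a(2)=3.
Building up term by term: a(1)=2, a(2)=3, a(3)=5, a(4)=8, a(5)=13, a(6)=21, a(7)=34, a(8)=55, a(9)=89, a(10)=144, a(11)=233, a(12)=377, a(13)=610, a(14)=987, a(15)=1597, a(16)=2584, a(17)=4181, a(18)=6765.

Final answer: 6765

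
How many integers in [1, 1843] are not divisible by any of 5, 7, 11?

|div by 5|=368, |div by 7|=263, |div by 11|=167.
|div by 5&7|=52, |div by 5&11|=33, |div by 7&11|=23, |div by all|=4.
By inclusion-exclusion, divisible by at least one: 368+263+167-52-33-23+4 = 694.
Not divisible by any: 1843 - 694.

Final answer: 1149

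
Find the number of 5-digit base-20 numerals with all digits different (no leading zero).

First digit: 19 (nonzero). Second: 19 (not first). Third: 18, etc.
Total: 19 x 19 x 18 x 17 x 16.

Final answer: 1767456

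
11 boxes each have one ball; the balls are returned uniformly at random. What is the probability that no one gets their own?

Use the recurrence D(n) = (n-1)(D(n-1) + D(n-2)) with D(0)=1, D(1)=0.
Building up: D(2)=1, D(3)=2, D(4)=9, D(5)=44, D(6)=265, D(7)=1854, D(8)=14833, D(9)=133496, D(10)=1334961, D(11)=14684570.
Total arrangements: 11! = 39916800.
Probability = D(11)/11! = 1468457/3991680.

Final answer: D(11)/11! = 14684570/39916800 = 0.367879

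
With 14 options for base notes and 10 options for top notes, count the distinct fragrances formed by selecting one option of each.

By the multiplication principle: 14 x 10.

Final answer: 140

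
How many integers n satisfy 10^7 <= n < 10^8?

First digit: 9 choices (1-9). Each of the remaining 7 digits: 10 choices.
Total: 9 x 10^7.

Final answer: 90000000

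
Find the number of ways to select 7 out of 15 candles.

C(15,7) = 15!/(7! x 8!).

Final answer: \binom{15}{7} = 6435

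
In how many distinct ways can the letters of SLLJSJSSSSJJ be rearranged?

Letters (J:4, L:2, S:6). Total letters: 12.
Permutations = 12!/(6! x 4! x 2!).

Final answer: 13860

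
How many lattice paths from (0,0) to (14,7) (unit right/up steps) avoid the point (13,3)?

Total paths to (14,7): C(21,7) = 116280.
Paths through (13,3): C(16,3) x C(5,4) = 2800.
Avoiding (13,3): 116280 - 2800.

Final answer: 113480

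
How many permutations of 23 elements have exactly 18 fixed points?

Choose which 18 elements are fixed: C(23,18) = 33649.
Derange the remaining 5 using D(j) = (j-1)(D(j-1) + D(j-2)), D(0)=1, D(1)=0: D(2)=1, D(3)=2, D(4)=9, D(5)=44.
Total: 33649 x 44.

Final answer: C(23,18) D(5) = 1480556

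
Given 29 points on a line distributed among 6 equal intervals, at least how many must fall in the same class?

By pigeonhole with 29 objects and 6 categories: ceiling(29/6).

Final answer: 5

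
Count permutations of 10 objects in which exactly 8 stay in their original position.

Choose which 8 elements are fixed: C(10,8) = 45.
Derange the remaining 2 using D(j) = (j-1)(D(j-1) + D(j-2)), D(0)=1, D(1)=0: D(2)=1.
Total: 45 x 1.

Final answer: C(10,8) D(2) = 45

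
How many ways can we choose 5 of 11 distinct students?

C(11,5) = 11!/(5! x (11-5)!).

Final answer: C(11,5) = 462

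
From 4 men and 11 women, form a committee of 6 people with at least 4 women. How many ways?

Sum over valid woman counts:
C(11,4)C(4,2) = 1980
C(11,5)C(4,1) = 1848
C(11,6)C(4,0) = 462
Total: 1980 + 1848 + 462.

Final answer: 4290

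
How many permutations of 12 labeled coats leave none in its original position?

Derangements satisfy D(n) = (n-1)(D(n-1) + D(n-2)), starting from D(0)=1, D(1)=0.
D(2) = 1 x (0 + 1) = 1
D(3) = 2 x (1 + 0) = 2
D(4) = 3 x (2 + 1) = 9
D(5) = 4 x (9 + 2) = 44
D(6) = 5 x (44 + 9) = 265
D(7) = 6 x (265 + 44) = 1854
D(8) = 7 x (1854 + 265) = 14833
D(9) = 8 x (14833 + 1854) = 133496
D(10) = 9 x (133496 + 14833) = 1334961
D(11) = 10 x (1334961 + 133496) = 14684570
D(12) = 11 x (D(11) + D(10)) = 11 x (14684570 + 1334961)

Final answer: D(12) = 176214841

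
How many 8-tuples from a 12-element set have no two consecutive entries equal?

First character: 12 choices. Each subsequent: 11 choices (must differ from the previous one).
Total: 12 x 11^7.

Final answer: 12 x 11^{7} = 233846052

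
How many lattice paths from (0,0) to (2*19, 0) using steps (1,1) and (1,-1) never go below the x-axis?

Total monotonic paths to (19,19): C(38,19) = 35345263800.
Paths that cross above y=x (reflection bijection): C(38,20) = 33578000610.
Valid Dyck paths: 35345263800 - 33578000610.
(This is the Catalan number C_{19}.)

Final answer: C_{19} = 1767263190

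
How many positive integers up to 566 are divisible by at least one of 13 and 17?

Multiples of 13: 43. Multiples of 17: 33. Of both (lcm=221): 2.
By inclusion-exclusion: 43 + 33 - 2.

Final answer: 74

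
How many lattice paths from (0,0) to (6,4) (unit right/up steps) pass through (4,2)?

Paths (0,0)->(4,2): C(6,2) = 15.
Paths (4,2)->(6,4): C(4,2) = 6.
By multiplication principle: 15 x 6.

Final answer: 90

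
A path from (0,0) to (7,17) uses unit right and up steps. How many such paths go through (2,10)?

Paths (0,0)->(2,10): C(12,10) = 66.
Paths (2,10)->(7,17): C(12,7) = 792.
By multiplication principle: 66 x 792.

Final answer: 52272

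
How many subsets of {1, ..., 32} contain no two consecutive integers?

Condition on whether n belongs to the subset: if not, any valid subset of {1, ..., n-1} works (a(n-1)); if so, n-1 is excluded and the rest is a valid subset of {1, ..., n-2} (a(n-2)). Hence a(n) = a(n-1) + a(n-2), a(1)=2, a(2)=3.
Computing successive values: a(1)=2, a(2)=3, a(3)=5, a(4)=8, a(5)=13, a(6)=21, a(7)=34, a(8)=55, a(9)=89, a(10)=144, a(11)=233, a(12)=377, a(13)=610, a(14)=987, a(15)=1597, a(16)=2584, a(17)=4181, a(18)=6765, a(19)=10946, a(20)=17711, a(21)=28657, a(22)=46368, a(23)=75025, a(24)=121393, a(25)=196418, a(26)=317811, a(27)=514229, a(28)=832040, a(29)=1346269, a(30)=2178309, a(31)=3524578, a(32)=5702887.

Final answer: 5702887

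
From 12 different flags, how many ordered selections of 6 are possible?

P(12,6) = 12!/(12-6)! = 12!/6!.

Final answer: P(12,6) = 665280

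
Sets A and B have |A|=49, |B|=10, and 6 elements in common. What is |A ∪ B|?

|A union B| = |A| + |B| - |A intersect B| = 49 + 10 - 6.

Final answer: 53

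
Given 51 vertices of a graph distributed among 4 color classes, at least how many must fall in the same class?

By pigeonhole with 51 objects and 4 categories: ceiling(51/4).

Final answer: 13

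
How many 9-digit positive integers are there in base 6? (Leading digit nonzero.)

In base 6, the leading digit has 5 choices (1..5); each of the remaining 8 digits has 6 choices.
Total: 5 x 6^8.

Final answer: 8398080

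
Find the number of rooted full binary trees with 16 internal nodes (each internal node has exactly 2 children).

This is counted by the nth Catalan number C_n. Here n = 16.
C_n = (2n)!/(n!(n+1)!), so C_{16} = 32!/(16! x 17!) = C(32,16)/17 = 601080390/17.

Final answer: C_{16} = 35357670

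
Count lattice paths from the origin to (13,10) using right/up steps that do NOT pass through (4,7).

Total paths to (13,10): C(23,10) = 1144066.
Paths through (4,7): C(11,7) x C(12,3) = 72600.
Avoiding (4,7): 1144066 - 72600.

Final answer: 1071466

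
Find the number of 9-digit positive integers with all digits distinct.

First digit: 9 (not 0). Second: 9 (not first). Third: 8, etc.
Total: 9 x 9 x 8 x 7 x 6 x 5 x 4 x 3 x 2.

Final answer: 3265920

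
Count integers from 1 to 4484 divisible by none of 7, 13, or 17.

|div by 7|=640, |div by 13|=344, |div by 17|=263.
|div by 7&13|=49, |div by 7&17|=37, |div by 13&17|=20, |div by all|=2.
By inclusion-exclusion, divisible by at least one: 640+344+263-49-37-20+2 = 1143.
Not divisible by any: 4484 - 1143.

Final answer: 3341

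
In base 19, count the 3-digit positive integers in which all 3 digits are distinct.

First digit: 18 (nonzero). Second: 18 (not first). Third: 17, etc.
Total: 18 x 18 x 17.

Final answer: 5508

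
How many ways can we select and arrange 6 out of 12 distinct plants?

P(12,6) = 12!/(12-6)! = 12!/6!.

Final answer: P(12,6) = 665280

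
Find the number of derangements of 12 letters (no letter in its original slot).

Derangements satisfy D(n) = (n-1)(D(n-1) + D(n-2)), starting from D(0)=1, D(1)=0.
D(2) = 1 x (0 + 1) = 1
D(3) = 2 x (1 + 0) = 2
D(4) = 3 x (2 + 1) = 9
D(5) = 4 x (9 + 2) = 44
D(6) = 5 x (44 + 9) = 265
D(7) = 6 x (265 + 44) = 1854
D(8) = 7 x (1854 + 265) = 14833
D(9) = 8 x (14833 + 1854) = 133496
D(10) = 9 x (133496 + 14833) = 1334961
D(11) = 10 x (1334961 + 133496) = 14684570
D(12) = 11 x (D(11) + D(10)) = 11 x (14684570 + 1334961)

Final answer: D(12) = 176214841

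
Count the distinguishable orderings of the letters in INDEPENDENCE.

Letters (C:1, D:2, E:4, I:1, N:3, P:1). Total letters: 12.
Permutations = 12!/(4! x 3! x 2!).

Final answer: 1663200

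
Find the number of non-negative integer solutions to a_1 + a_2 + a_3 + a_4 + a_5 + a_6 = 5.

Stars and bars with 5 stars and 5 bars:
C(5+6-1, 6-1) = C(10,5).

Final answer: C(10,5) = 252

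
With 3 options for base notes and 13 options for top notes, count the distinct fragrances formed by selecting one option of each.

By the multiplication principle: 3 x 13.

Final answer: 39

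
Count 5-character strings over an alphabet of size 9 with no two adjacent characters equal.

First character: 9 choices. Each subsequent: 8 choices (must differ from the previous one).
Total: 9 x 8^4.

Final answer: 9 x 8^{4} = 36864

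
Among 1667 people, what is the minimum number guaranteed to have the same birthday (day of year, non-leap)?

There are 365 possible values for birthday (day of year, non-leap). With 1667 people and 365 categories, by pigeonhole: ceiling(1667/365).

Final answer: 5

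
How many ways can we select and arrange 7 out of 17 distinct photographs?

P(17,7) = 17!/(17-7)! = 17!/10!.

Final answer: P(17,7) = 98017920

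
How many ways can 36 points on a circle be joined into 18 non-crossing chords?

This is a standard Catalan-number count: the answer is C_n. Here n = 36/2 = 18.
Using C_0 = 1 and C_(k+1) = C_k x 2(2k+1)/(k+2), build up term by term: C_1=1, C_2=2, C_3=5, C_4=14, C_5=42, C_6=132, C_7=429, C_8=1430, C_9=4862, C_10=16796, C_11=58786, C_12=208012, C_13=742900, C_14=2674440, C_15=9694845, C_16=35357670, C_17=129644790, C_18=477638700.

Final answer: C_{18} = 477638700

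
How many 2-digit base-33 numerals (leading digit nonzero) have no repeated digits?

First digit: 32 (nonzero). Second: 32 (not first). Third: 31, etc.
Total: 32 x 32.

Final answer: 1024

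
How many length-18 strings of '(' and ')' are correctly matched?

The structures are counted by the Catalan number C_n. Here n = 9 (pairs).
C_n = (2n)!/(n!(n+1)!), so C_{9} = 18!/(9! x 10!) = C(18,9)/10 = 48620/10.

Final answer: C_{9} = 4862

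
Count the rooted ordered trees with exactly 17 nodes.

The structures are counted by the Catalan number C_n. Here n = 17 - 1 = 16.
C_n = C(2n,n) - C(2n,n+1), so C_{16} = C(32,16) - C(32,17) = 601080390 - 565722720.

Final answer: C_{16} = 35357670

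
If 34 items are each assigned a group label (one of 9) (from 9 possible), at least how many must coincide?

There are 9 possible values for group label (one of 9). With 34 items and 9 categories, by pigeonhole: ceiling(34/9).

Final answer: 4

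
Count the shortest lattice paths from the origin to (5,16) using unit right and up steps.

Each path has 5 right steps and 16 up steps in some order (21 steps total).
Choose which 16 of the 21 steps are up: C(21,16).

Final answer: C(21,16) = 20349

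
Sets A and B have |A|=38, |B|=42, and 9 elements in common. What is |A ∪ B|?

|A union B| = |A| + |B| - |A intersect B| = 38 + 42 - 9.

Final answer: 71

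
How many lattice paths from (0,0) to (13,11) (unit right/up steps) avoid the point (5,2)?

Total paths to (13,11): C(24,11) = 2496144.
Paths through (5,2): C(7,2) x C(17,9) = 510510.
Avoiding (5,2): 2496144 - 510510.

Final answer: 1985634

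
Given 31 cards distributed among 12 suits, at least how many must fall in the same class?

By pigeonhole with 31 objects and 12 categories: ceiling(31/12).

Final answer: 3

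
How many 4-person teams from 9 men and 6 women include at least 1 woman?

Sum over valid woman counts:
C(6,1)C(9,3) = 504
C(6,2)C(9,2) = 540
C(6,3)C(9,1) = 180
C(6,4)C(9,0) = 15
Total: 504 + 540 + 180 + 15.

Final answer: 1239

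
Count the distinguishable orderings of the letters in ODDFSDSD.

Letters (D:4, F:1, O:1, S:2). Total letters: 8.
Permutations = 8!/(4! x 2!).

Final answer: 840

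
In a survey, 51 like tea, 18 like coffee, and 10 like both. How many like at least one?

|A union B| = |A| + |B| - |A intersect B| = 51 + 18 - 10.

Final answer: 59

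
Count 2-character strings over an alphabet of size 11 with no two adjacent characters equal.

First character: 11 choices. Each subsequent: 10 choices (must differ from the previous one).
Total: 11 x 10^1.

Final answer: 11 x 10^{1} = 110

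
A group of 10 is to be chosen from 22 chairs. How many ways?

C(22,10) = 22!/(10! x 12!).

Final answer: \binom{22}{10} = 646646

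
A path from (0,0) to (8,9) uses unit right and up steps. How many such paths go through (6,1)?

Paths (0,0)->(6,1): C(7,1) = 7.
Paths (6,1)->(8,9): C(10,8) = 45.
By multiplication principle: 7 x 45.

Final answer: 315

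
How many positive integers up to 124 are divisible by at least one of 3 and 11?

Multiples of 3: 41. Multiples of 11: 11. Of both (lcm=33): 3.
By inclusion-exclusion: 41 + 11 - 3.

Final answer: 49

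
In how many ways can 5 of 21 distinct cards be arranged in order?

P(21,5) = 21!/(21-5)! = 21!/16!.

Final answer: P(21,5) = 2441880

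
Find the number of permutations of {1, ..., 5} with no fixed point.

D(n) = (n-1)(D(n-1) + D(n-2)), D(0)=1, D(1)=0.
Building up: D(2)=1, D(3)=2, D(4)=9.
D(5) = 4 x (D(4) + D(3)) = 4 x (9 + 2).

Final answer: D(5) = 44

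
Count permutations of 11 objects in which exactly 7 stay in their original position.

Choose which 7 elements are fixed: C(11,7) = 330.
Derange the remaining 4 using D(j) = (j-1)(D(j-1) + D(j-2)), D(0)=1, D(1)=0: D(2)=1, D(3)=2, D(4)=9.
Total: 330 x 9.

Final answer: C(11,7) D(4) = 2970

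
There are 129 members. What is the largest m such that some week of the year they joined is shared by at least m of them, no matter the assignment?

There are 52 possible values for week of the year they joined. With 129 members and 52 categories, by pigeonhole: ceiling(129/52).

Final answer: 3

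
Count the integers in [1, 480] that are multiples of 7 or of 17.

Multiples of 7: 68. Multiples of 17: 28. Of both (lcm=119): 4.
By inclusion-exclusion: 68 + 28 - 4.

Final answer: 92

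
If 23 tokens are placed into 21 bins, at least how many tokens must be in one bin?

By the pigeonhole principle: ceiling(23/21).

Final answer: 2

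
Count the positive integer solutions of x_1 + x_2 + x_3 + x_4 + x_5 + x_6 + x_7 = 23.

Substitute x'_i = x_i - 1 (so x'_i >= 0). Then sum x'_i = 23 - 7 = 16.
Stars and bars: C(16+7-1, 7-1) = C(22,6).

Final answer: C(22,6) = 74613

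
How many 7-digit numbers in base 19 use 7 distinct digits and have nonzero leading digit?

The leading digit has 18 choices (anything but zero); the next has 18 (anything but the first), then 17, and so on, one fewer each time.
Total: 18 x 18 x 17 x 16 x 15 x 14 x 13.

Final answer: 240589440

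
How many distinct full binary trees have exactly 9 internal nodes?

The structures are counted by the Catalan number C_n. Here n = 9.
C_n = C(2n,n) - C(2n,n+1), so C_{9} = C(18,9) - C(18,10) = 48620 - 43758.

Final answer: C_{9} = 4862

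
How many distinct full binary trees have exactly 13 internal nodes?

The structures are counted by the Catalan number C_n. Here n = 13.
Using C_0 = 1 and C_(k+1) = C_k x 2(2k+1)/(k+2), build up term by term: C_1=1, C_2=2, C_3=5, C_4=14, C_5=42, C_6=132, C_7=429, C_8=1430, C_9=4862, C_10=16796, C_11=58786, C_12=208012, C_13=742900.

Final answer: C_{13} = 742900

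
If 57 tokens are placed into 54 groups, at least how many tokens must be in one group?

By the pigeonhole principle: ceiling(57/54).

Final answer: 2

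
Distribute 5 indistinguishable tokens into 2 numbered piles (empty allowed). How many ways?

Stars and bars: C(n+k-1, k-1) = C(6,1).

Final answer: C(6,1) = 6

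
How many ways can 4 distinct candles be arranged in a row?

The number of ways to arrange 4 distinct objects is 4!.

Final answer: 4! = 24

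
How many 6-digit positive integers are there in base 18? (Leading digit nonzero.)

Leading digit: 17 options (nonzero). Other 5 digit(s): 18 options each.
Total: 17 x 18^5.

Final answer: 32122656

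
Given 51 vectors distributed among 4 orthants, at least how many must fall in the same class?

By pigeonhole with 51 objects and 4 categories: ceiling(51/4).

Final answer: 13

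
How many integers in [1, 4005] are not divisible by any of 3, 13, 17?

|div by 3|=1335, |div by 13|=308, |div by 17|=235.
|div by 3&13|=102, |div by 3&17|=78, |div by 13&17|=18, |div by all|=6.
By inclusion-exclusion, divisible by at least one: 1335+308+235-102-78-18+6 = 1686.
Not divisible by any: 4005 - 1686.

Final answer: 2319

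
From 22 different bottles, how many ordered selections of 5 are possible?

P(22,5) = 22!/(22-5)! = 22!/17!.

Final answer: P(22,5) = 3160080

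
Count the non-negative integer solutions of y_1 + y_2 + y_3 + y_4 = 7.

Stars and bars with 7 stars and 3 bars:
C(7+4-1, 4-1) = C(10,3).

Final answer: C(10,3) = 120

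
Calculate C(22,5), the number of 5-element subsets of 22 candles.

C(22,5) = 22!/(5! x 17!).

Final answer: \binom{22}{5} = 26334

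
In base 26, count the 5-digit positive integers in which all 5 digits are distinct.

First digit: 25 (nonzero). Second: 25 (not first). Third: 24, etc.
Total: 25 x 25 x 24 x 23 x 22.

Final answer: 7590000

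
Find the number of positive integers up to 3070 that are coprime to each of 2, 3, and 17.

|div by 2|=1535, |div by 3|=1023, |div by 17|=180.
|div by 2&3|=511, |div by 2&17|=90, |div by 3&17|=60, |div by all|=30.
By inclusion-exclusion, divisible by at least one: 1535+1023+180-511-90-60+30 = 2107.
Not divisible by any: 3070 - 2107.

Final answer: 963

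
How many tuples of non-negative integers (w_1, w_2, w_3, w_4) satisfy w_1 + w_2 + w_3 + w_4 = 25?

Stars and bars with 25 stars and 3 bars:
C(25+4-1, 4-1) = C(28,3).

Final answer: C(28,3) = 3276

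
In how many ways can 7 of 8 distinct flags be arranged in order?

P(8,7) = 8!/(8-7)! = 8!/1!.

Final answer: P(8,7) = 40320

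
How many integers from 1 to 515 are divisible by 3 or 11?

Multiples of 3: 171. Multiples of 11: 46. Of both (lcm=33): 15.
By inclusion-exclusion: 171 + 46 - 15.

Final answer: 202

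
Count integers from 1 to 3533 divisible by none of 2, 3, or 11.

|div by 2|=1766, |div by 3|=1177, |div by 11|=321.
|div by 2&3|=588, |div by 2&11|=160, |div by 3&11|=107, |div by all|=53.
By inclusion-exclusion, divisible by at least one: 1766+1177+321-588-160-107+53 = 2462.
Not divisible by any: 3533 - 2462.

Final answer: 1071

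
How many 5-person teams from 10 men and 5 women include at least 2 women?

Sum over valid woman counts:
C(5,2)C(10,3) = 1200
C(5,3)C(10,2) = 450
C(5,4)C(10,1) = 50
C(5,5)C(10,0) = 1
Total: 1200 + 450 + 50 + 1.

Final answer: 1701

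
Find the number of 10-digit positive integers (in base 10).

The leading digit cannot be 0 (9 options); the other 9 digits can be anything (10 options each).
Total: 9 x 10^9.

Final answer: 9000000000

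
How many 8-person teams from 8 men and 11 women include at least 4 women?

Sum over valid woman counts:
C(11,4)C(8,4) = 23100
C(11,5)C(8,3) = 25872
C(11,6)C(8,2) = 12936
C(11,7)C(8,1) = 2640
C(11,8)C(8,0) = 165
Total: 23100 + 25872 + 12936 + 2640 + 165.

Final answer: 64713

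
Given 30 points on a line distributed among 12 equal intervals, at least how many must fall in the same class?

By pigeonhole with 30 objects and 12 categories: ceiling(30/12).

Final answer: 3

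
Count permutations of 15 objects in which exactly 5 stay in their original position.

Choose which 5 elements are fixed: C(15,5) = 3003.
Derange the remaining 10 using D(j) = (j-1)(D(j-1) + D(j-2)), D(0)=1, D(1)=0: D(2)=1, D(3)=2, D(4)=9, D(5)=44, D(6)=265, D(7)=1854, D(8)=14833, D(9)=133496, D(10)=1334961.
Total: 3003 x 1334961.

Final answer: C(15,5) D(10) = 4008887883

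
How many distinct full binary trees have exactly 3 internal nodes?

The structures are counted by the Catalan number C_n. Here n = 3.
C_n = C(2n,n) - C(2n,n+1), so C_{3} = C(6,3) - C(6,4) = 20 - 15.

Final answer: C_{3} = 5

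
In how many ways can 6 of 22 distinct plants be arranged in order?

P(22,6) = 22!/(22-6)! = 22!/16!.

Final answer: P(22,6) = 53721360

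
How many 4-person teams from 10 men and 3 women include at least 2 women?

Sum over valid woman counts:
C(3,2)C(10,2) = 135
C(3,3)C(10,1) = 10
Total: 135 + 10.

Final answer: 145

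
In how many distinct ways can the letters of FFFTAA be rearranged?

Letters (A:2, F:3, T:1). Total letters: 6.
Permutations = 6!/(3! x 2!).

Final answer: 60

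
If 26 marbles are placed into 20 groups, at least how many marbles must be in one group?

By the pigeonhole principle: ceiling(26/20).

Final answer: 2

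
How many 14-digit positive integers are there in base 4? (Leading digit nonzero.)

These are the integers in [4^13, 4^14), so the count is 4^14 - 4^13 = 3 x 4^13.

Final answer: 201326592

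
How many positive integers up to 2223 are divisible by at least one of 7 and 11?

Multiples of 7: 317. Multiples of 11: 202. Of both (lcm=77): 28.
By inclusion-exclusion: 317 + 202 - 28.

Final answer: 491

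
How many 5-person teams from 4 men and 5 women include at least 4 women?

Sum over valid woman counts:
C(5,4)C(4,1) = 20
C(5,5)C(4,0) = 1
Total: 20 + 1.

Final answer: 21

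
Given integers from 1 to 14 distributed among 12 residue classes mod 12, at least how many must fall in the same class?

By pigeonhole with 14 objects and 12 categories: ceiling(14/12).

Final answer: 2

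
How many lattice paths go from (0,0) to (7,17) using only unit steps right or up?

Each path has 7 right steps and 17 up steps in some order (24 steps total).
Choose which 17 of the 24 steps are up: C(24,17).

Final answer: C(24,17) = 346104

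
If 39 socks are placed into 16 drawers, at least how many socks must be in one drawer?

By the pigeonhole principle: ceiling(39/16).

Final answer: 3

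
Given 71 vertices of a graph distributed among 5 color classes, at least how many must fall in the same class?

By pigeonhole with 71 objects and 5 categories: ceiling(71/5).

Final answer: 15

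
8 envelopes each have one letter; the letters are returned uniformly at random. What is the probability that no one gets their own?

Use the recurrence D(n) = (n-1)(D(n-1) + D(n-2)) with D(0)=1, D(1)=0.
Building up: D(2)=1, D(3)=2, D(4)=9, D(5)=44, D(6)=265, D(7)=1854, D(8)=14833.
Total arrangements: 8! = 40320.
Probability = D(8)/8! = 2119/5760.

Final answer: D(8)/8! = 14833/40320 = 0.367882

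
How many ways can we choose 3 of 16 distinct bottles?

C(16,3) = 16!/(3! x 13!).

Final answer: \binom{16}{3} = 560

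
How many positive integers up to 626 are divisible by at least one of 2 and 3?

Multiples of 2: 313. Multiples of 3: 208. Of both (lcm=6): 104.
By inclusion-exclusion: 313 + 208 - 104.

Final answer: 417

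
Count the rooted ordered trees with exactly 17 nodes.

This is counted by the nth Catalan number C_n. Here n = 17 - 1 = 16.
C_n = (2n)!/(n!(n+1)!), so C_{16} = 32!/(16! x 17!) = C(32,16)/17 = 601080390/17.

Final answer: C_{16} = 35357670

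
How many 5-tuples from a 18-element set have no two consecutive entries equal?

Let g(n) count such strings. g(1) = 18, and each valid string of length n-1 extends in 17 ways (any symbol but the last), so g(n) = 17 g(n-1).
Total: g(5) = 18 x 17^4.

Final answer: 18 x 17^{4} = 1503378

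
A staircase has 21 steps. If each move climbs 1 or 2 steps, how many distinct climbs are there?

Condition on the final move: it is a 1-step (f(n-1) ways to get there) or a 2-step (f(n-2) ways), so f(n) = f(n-1) + f(n-2), with f(1)=1, f(2)=2.
Building up term by term: f(1)=1, f(2)=2, f(3)=3, f(4)=5, f(5)=8, f(6)=13, f(7)=21, f(8)=34, f(9)=55, f(10)=89, f(11)=144, f(12)=233, f(13)=377, f(14)=610, f(15)=987, f(16)=1597, f(17)=2584, f(18)=4181, f(19)=6765, f(20)=10946, f(21)=17711.

Final answer: 17711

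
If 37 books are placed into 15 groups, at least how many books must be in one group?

By the pigeonhole principle: ceiling(37/15).

Final answer: 3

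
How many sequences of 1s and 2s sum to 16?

Let f(n) be the number of climbs. Removing the last move (1 or 2 steps) gives f(n) = f(n-1) + f(n-2); base cases f(1)=1, f(2)=2.
Iterating the recurrence: f(1)=1, f(2)=2, f(3)=3, f(4)=5, f(5)=8, f(6)=13, f(7)=21, f(8)=34, f(9)=55, f(10)=89, f(11)=144, f(12)=233, f(13)=377, f(14)=610, f(15)=987, f(16)=1597.

Final answer: 1597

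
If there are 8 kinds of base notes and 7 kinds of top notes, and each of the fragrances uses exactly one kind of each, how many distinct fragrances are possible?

By the multiplication principle: 8 x 7.

Final answer: 56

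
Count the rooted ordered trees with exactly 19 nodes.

This is a standard Catalan-number count: the answer is C_n. Here n = 19 - 1 = 18.
C_n = (2n)!/(n!(n+1)!), so C_{18} = 36!/(18! x 19!) = C(36,18)/19 = 9075135300/19.

Final answer: C_{18} = 477638700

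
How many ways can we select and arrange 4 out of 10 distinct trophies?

P(10,4) = 10!/(10-4)! = 10!/6!.

Final answer: P(10,4) = 5040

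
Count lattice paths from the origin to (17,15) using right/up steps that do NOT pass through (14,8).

Total paths to (17,15): C(32,15) = 565722720.
Paths through (14,8): C(22,8) x C(10,7) = 38372400.
Avoiding (14,8): 565722720 - 38372400.

Final answer: 527350320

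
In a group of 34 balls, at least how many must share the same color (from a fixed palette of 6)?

There are 6 possible values for color (from a fixed palette of 6). With 34 balls and 6 categories, by pigeonhole: ceiling(34/6).

Final answer: 6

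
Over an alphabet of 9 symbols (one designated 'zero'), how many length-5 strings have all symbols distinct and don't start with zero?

First digit: 8 (nonzero). Second: 8 (not first). Third: 7, etc.
Total: 8 x 8 x 7 x 6 x 5.

Final answer: 13440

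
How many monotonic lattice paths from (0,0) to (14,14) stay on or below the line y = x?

Total monotonic paths to (14,14): C(28,14) = 40116600.
Paths that cross above y=x (reflection bijection): C(28,15) = 37442160.
Valid Dyck paths: 40116600 - 37442160.
(Equivalently, C_{14} = C(28,14)/15 = 40116600/15.)

Final answer: C_{14} = 2674440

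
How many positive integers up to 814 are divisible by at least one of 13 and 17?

Multiples of 13: 62. Multiples of 17: 47. Of both (lcm=221): 3.
By inclusion-exclusion: 62 + 47 - 3.

Final answer: 106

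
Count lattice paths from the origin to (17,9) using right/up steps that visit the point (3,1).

Paths (0,0)->(3,1): C(4,1) = 4.
Paths (3,1)->(17,9): C(22,8) = 319770.
By multiplication principle: 4 x 319770.

Final answer: 1279080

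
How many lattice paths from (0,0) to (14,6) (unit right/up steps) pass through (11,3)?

Paths (0,0)->(11,3): C(14,3) = 364.
Paths (11,3)->(14,6): C(6,3) = 20.
By multiplication principle: 364 x 20.

Final answer: 7280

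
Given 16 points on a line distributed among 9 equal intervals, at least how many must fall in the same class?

By pigeonhole with 16 objects and 9 categories: ceiling(16/9).

Final answer: 2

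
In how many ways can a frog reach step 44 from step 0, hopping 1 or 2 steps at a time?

Condition on the final move: it is a 1-step (f(n-1) ways to get there) or a 2-step (f(n-2) ways), so f(n) = f(n-1) + f(n-2), with f(1)=1, f(2)=2.
Computing successive values: f(1)=1, f(2)=2, f(3)=3, f(4)=5, f(5)=8, f(6)=13, f(7)=21, f(8)=34, f(9)=55, f(10)=89, f(11)=144, f(12)=233, f(13)=377, f(14)=610, f(15)=987, f(16)=1597, f(17)=2584, f(18)=4181, f(19)=6765, f(20)=10946, f(21)=17711, f(22)=28657, f(23)=46368, f(24)=75025, f(25)=121393, f(26)=196418, f(27)=317811, f(28)=514229, f(29)=832040, f(30)=1346269, f(31)=2178309, f(32)=3524578, f(33)=5702887, f(34)=9227465, f(35)=14930352, f(36)=24157817, f(37)=39088169, f(38)=63245986, f(39)=102334155, f(40)=165580141, f(41)=267914296, f(42)=433494437, f(43)=701408733, f(44)=1134903170.

Final answer: 1134903170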